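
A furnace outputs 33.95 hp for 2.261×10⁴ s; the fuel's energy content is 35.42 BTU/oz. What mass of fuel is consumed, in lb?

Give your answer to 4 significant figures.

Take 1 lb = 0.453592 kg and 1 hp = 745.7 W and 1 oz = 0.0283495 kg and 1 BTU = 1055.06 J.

33.95 hp → 25316.5 W
E = P × t = 25316.5 × 22610 = 5.72406×10⁸ J
35.42 BTU/oz → 1.3182×10⁶ J/kg
m = E / e_s = 5.72406×10⁸ / 1.3182×10⁶ = 434.233 kg
In lb: 434.233 / 0.453592 = 957.321 lb

957.3 lb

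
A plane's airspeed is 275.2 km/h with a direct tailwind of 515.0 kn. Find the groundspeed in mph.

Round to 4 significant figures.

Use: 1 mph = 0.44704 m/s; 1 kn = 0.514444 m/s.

763.7 mph

275.2 km/h × (1/3.6) → 76.4444 m/s
515.0 kn × 0.514444 → 264.939 m/s
Combined: 76.4444 + 264.939 = 341.383 m/s
In mph: 341.383 / 0.44704 = 763.652 mph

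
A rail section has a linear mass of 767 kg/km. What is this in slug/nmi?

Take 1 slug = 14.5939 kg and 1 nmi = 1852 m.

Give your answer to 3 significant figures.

767 kg/km ÷ 1000 m/km = 0.767 kg/m
0.767 kg/m ÷ 14.5939 kg/slug × 1852 m/nmi = 97.3341 slug/nmi

97.3 slug/nmi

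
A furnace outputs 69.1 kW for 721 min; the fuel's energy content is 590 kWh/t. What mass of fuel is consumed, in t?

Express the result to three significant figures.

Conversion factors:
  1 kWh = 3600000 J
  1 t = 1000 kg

69.1 kW → 69100 W
721 min → 43260 s
E = P × t = 69100 × 43260 = 2.98927×10⁹ J
590 kWh/t → 2.124×10⁶ J/kg
m = E / e_s = 2.98927×10⁹ / 2.124×10⁶ = 1407.38 kg
In t: 1407.38 / 1000 = 1.40738 t

1.41 t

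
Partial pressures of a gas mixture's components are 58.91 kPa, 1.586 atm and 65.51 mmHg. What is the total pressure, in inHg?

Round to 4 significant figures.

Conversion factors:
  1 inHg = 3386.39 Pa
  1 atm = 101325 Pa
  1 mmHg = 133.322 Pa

58.91 kPa × 1000 = 58910 Pa
1.586 atm × 101325 = 160701 Pa
65.51 mmHg × 133.322 = 8733.92 Pa
Combined: 58910 + 160701 + 8733.92 = 228345 Pa
In inHg: 228345 / 3386.39 = 67.4302 inHg

67.43 inHg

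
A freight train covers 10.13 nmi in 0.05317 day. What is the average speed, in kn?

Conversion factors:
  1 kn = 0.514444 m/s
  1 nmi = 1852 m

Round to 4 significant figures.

7.938 kn

10.13 nmi × 1852 = 18760.8 m
0.05317 day × 86400 = 4593.89 s
v = d / t = 18760.8 m / 4593.89 s = 4.08386 m/s
4.08386 m/s ÷ (0.514444 m/s/kn) = 7.9384 kn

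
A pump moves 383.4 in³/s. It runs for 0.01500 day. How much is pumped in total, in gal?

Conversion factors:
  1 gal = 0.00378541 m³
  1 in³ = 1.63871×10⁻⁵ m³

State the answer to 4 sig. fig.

2151 gal

383.4 in³/s → 0.00628281 m³/s
0.01500 day → 1296 s
V = Q × t = 0.00628281 × 1296 = 8.14252 m³
In gal: 8.14252 / 0.00378541 = 2151.03 gal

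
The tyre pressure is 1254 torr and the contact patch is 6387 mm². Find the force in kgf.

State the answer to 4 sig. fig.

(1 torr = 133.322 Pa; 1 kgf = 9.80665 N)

1254 torr × 133.322 = 167186 Pa
6387 mm² × 10⁻⁶ = 0.006387 m²
F = P × A = 167186 Pa × 0.006387 m² = 1067.82 N
1067.82 N ÷ (9.80665 N/kgf) = 108.887 kgf

108.9 kgf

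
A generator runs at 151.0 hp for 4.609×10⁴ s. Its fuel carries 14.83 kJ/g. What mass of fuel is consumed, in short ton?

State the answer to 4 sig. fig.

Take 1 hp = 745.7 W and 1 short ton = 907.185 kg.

0.3858 short ton

151.0 hp → 112601 W
E = P × t = 112601 × 46090 = 5.18978×10⁹ J
14.83 kJ/g → 1.483×10⁷ J/kg
m = E / e_s = 5.18978×10⁹ / 1.483×10⁷ = 349.951 kg
In short ton: 349.951 / 907.185 = 0.385755 short ton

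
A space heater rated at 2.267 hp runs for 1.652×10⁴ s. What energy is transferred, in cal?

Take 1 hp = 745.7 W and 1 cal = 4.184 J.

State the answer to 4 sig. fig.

6.675×10⁶ cal

2.267 hp × 745.7 = 1690.5 W
E = P × t = 1690.5 W × 16520 s = 2.79271×10⁷ J
2.79271×10⁷ J ÷ (4.184 J/cal) = 6.67474×10⁶ cal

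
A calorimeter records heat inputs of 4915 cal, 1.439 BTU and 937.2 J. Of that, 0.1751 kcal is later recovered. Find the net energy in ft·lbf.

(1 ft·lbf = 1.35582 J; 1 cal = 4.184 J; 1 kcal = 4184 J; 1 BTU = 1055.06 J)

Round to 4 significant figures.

4915 cal × 4.184 → 20564.4 J
1.439 BTU × 1055.06 → 1518.23 J
937.2 J (already J)
0.1751 kcal × 4184 → 732.618 J
Result: 20564.4 + 1518.23 + 937.2 − 732.618 = 22287.2 J
In ft·lbf: 22287.2 / 1.35582 = 16438.2 ft·lbf

1.644×10⁴ ft·lbf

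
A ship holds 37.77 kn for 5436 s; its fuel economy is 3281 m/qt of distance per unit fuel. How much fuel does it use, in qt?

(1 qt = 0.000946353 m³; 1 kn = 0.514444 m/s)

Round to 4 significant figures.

32.19 qt

37.77 kn → 19.4305 m/s
d = v × t = 19.4305 × 5436 = 105624 m
3281 m/qt → 3.46699×10⁶ m/m³
V = d / (distance per unit fuel) = 105624 / 3.46699×10⁶ = 0.0304656 m³
In qt: 0.0304656 / 0.000946353 = 32.1926 qt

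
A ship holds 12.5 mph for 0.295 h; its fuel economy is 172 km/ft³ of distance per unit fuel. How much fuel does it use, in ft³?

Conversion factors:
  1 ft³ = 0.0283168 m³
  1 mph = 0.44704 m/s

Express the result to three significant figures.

12.5 mph → 5.588 m/s
0.295 h → 1062 s
d = v × t = 5.588 × 1062 = 5934.46 m
172 km/ft³ → 6.07413×10⁶ m/m³
V = d / (distance per unit fuel) = 5934.46 / 6.07413×10⁶ = 9.77006×10⁻⁴ m³
In ft³: 9.77006×10⁻⁴ / 0.0283168 = 0.0345027 ft³

0.0345 ft³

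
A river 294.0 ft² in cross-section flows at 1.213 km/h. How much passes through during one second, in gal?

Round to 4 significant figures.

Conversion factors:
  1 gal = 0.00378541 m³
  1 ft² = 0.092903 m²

1.213 km/h × (1/3.6) → 0.336944 m/s
294.0 ft² × 0.092903 → 27.3135 m²
V = v × A × t = 0.336944 m/s × 27.3135 m² × 1 s = 9.20312 m³
9.20312 m³ ÷ (0.00378541 m³/gal) = 2431.21 gal

2431 gal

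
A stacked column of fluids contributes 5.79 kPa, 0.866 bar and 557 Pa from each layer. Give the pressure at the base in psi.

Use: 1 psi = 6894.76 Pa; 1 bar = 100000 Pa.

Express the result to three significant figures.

13.5 psi

5.79 kPa × 1000 = 5790 Pa
0.866 bar × 100000 = 86600 Pa
557 Pa (already Pa)
Combined: 5790 + 86600 + 557 = 92947 Pa
In psi: 92947 / 6894.76 = 13.4808 psi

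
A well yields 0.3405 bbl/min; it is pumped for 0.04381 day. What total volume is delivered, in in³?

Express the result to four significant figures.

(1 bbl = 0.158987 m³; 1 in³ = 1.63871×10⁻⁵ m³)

0.3405 bbl/min → 9.02251×10⁻⁴ m³/s
0.04381 day → 3785.18 s
V = Q × t = 9.02251×10⁻⁴ × 3785.18 = 3.41518 m³
In in³: 3.41518 / 1.63871×10⁻⁵ = 208407 in³

2.084×10⁵ in³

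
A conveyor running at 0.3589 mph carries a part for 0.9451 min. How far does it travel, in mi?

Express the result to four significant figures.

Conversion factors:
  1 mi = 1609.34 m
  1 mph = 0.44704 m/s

0.005653 mi

0.3589 mph × 0.44704 = 0.160443 m/s
0.9451 min × 60 = 56.706 s
d = v × t = 0.160443 m/s × 56.706 s = 9.09808 m
9.09808 m ÷ (1609.34 m/mi) = 0.0056533 mi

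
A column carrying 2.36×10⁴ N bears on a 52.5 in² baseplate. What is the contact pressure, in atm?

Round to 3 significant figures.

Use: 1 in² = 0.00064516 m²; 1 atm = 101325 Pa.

6.88 atm

52.5 in² × 0.00064516 = 0.0338709 m²
P = F / A = 23600 N / 0.0338709 m² = 696763 Pa
696763 Pa ÷ (101325 Pa/atm) = 6.87652 atm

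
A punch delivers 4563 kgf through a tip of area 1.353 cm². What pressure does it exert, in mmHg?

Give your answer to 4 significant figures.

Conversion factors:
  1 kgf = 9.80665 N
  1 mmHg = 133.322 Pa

2.481×10⁶ mmHg

4563 kgf × 9.80665 = 44747.7 N
1.353 cm² × 0.0001 = 1.353×10⁻⁴ m²
P = F / A = 44747.7 N / 1.353×10⁻⁴ m² = 3.30729×10⁸ Pa
3.30729×10⁸ Pa ÷ (133.322 Pa/mmHg) = 2.48068×10⁶ mmHg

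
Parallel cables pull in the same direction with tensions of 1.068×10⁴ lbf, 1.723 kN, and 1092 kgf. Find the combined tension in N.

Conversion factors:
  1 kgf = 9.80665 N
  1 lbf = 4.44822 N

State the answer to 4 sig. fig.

1.068×10⁴ lbf × 4.44822 = 47507 N
1.723 kN × 1000 = 1723 N
1092 kgf × 9.80665 = 10708.9 N
Total: 47507 + 1723 + 10708.9 = 59938.9 N

5.994×10⁴ N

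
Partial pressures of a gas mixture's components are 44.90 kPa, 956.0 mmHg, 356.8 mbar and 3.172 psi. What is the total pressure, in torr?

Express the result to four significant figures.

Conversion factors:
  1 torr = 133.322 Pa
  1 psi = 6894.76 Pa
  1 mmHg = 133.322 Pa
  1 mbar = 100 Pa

1724 torr

44.90 kPa × 1000 = 44900 Pa
956.0 mmHg × 133.322 = 127456 Pa
356.8 mbar × 100 = 35680 Pa
3.172 psi × 6894.76 = 21870.2 Pa
Combined: 44900 + 127456 + 35680 + 21870.2 = 229906 Pa
In torr: 229906 / 133.322 = 1724.44 torr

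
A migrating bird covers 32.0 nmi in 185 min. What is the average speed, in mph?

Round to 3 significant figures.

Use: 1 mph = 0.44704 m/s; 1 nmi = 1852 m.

11.9 mph

32.0 nmi × 1852 → 59264 m
185 min × 60 → 11100 s
v = d / t = 59264 m / 11100 s = 5.3391 m/s
5.3391 m/s ÷ (0.44704 m/s/mph) = 11.9432 mph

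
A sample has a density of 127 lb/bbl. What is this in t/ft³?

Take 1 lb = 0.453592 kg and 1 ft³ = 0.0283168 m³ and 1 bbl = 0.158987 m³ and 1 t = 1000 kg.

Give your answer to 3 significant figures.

0.0103 t/ft³

127 lb/bbl × 0.453592 kg/lb ÷ 0.158987 m³/bbl = 362.333 kg/m³
362.333 kg/m³ ÷ 1000 kg/t × 0.0283168 m³/ft³ = 0.0102601 t/ft³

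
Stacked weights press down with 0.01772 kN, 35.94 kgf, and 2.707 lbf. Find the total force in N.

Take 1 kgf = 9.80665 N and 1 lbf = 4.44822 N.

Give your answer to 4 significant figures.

382.2 N

0.01772 kN × 1000 → 17.72 N
35.94 kgf × 9.80665 → 352.451 N
2.707 lbf × 4.44822 → 12.0413 N
Total: 17.72 + 352.451 + 12.0413 = 382.212 N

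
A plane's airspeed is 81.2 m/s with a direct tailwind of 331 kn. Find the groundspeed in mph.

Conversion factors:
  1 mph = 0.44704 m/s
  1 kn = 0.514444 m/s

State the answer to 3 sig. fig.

81.2 m/s (already m/s)
331 kn × 0.514444 = 170.281 m/s
Total: 81.2 + 170.281 = 251.481 m/s
In mph: 251.481 / 0.44704 = 562.547 mph

563 mph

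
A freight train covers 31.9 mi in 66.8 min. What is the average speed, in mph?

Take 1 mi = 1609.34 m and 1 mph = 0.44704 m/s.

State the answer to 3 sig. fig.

28.7 mph

31.9 mi × 1609.34 → 51337.9 m
66.8 min × 60 → 4008 s
v = d / t = 51337.9 m / 4008 s = 12.8089 m/s
12.8089 m/s ÷ (0.44704 m/s/mph) = 28.6527 mph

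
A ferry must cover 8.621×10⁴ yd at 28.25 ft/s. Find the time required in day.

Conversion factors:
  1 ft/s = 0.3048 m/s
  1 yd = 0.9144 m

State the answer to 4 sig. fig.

8.621×10⁴ yd × 0.9144 → 78830.4 m
28.25 ft/s × 0.3048 → 8.6106 m/s
t = d / v = 78830.4 m / 8.6106 m/s = 9155.04 s
9155.04 s ÷ (86400 s/day) = 0.105961 day

0.1060 day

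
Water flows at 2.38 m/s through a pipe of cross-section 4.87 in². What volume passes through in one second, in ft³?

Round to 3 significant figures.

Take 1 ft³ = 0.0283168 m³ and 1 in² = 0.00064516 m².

0.264 ft³

4.87 in² × 0.00064516 → 0.00314193 m²
V = v × A × t = 2.38 m/s × 0.00314193 m² × 1 s = 0.00747779 m³
0.00747779 m³ ÷ (0.0283168 m³/ft³) = 0.264076 ft³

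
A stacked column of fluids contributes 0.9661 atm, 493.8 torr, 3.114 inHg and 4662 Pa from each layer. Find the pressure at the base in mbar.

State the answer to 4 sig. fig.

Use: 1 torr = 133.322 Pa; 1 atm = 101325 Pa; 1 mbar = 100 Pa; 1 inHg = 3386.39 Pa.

1789 mbar

0.9661 atm × 101325 = 97890.1 Pa
493.8 torr × 133.322 = 65834.4 Pa
3.114 inHg × 3386.39 = 10545.2 Pa
4662 Pa (already Pa)
Total: 97890.1 + 65834.4 + 10545.2 + 4662 = 178932 Pa
In mbar: 178932 / 100 = 1789.32 mbar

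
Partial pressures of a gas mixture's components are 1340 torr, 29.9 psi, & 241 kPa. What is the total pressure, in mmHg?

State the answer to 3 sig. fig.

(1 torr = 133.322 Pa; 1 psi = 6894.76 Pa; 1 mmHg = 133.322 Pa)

4690 mmHg

1340 torr × 133.322 → 178651 Pa
29.9 psi × 6894.76 → 206153 Pa
241 kPa × 1000 → 241000 Pa
Combined: 178651 + 206153 + 241000 = 625804 Pa
In mmHg: 625804 / 133.322 = 4693.93 mmHg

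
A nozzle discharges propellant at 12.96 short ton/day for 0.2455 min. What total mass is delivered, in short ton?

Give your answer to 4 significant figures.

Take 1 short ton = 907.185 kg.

12.96 short ton/day → 0.136078 kg/s
0.2455 min → 14.73 s
m = ṁ × t = 0.136078 × 14.73 = 2.00443 kg
In short ton: 2.00443 / 907.185 = 0.00220951 short ton

0.002210 short ton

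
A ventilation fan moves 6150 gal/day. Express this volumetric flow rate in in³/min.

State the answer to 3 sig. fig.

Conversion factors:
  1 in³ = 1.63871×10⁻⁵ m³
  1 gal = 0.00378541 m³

987 in³/min

6150 gal/day × 0.00378541 m³/gal ÷ 86400 s/day = 2.69448×10⁻⁴ m³/s
2.69448×10⁻⁴ m³/s ÷ 1.63871×10⁻⁵ m³/in³ × 60 s/min = 986.561 in³/min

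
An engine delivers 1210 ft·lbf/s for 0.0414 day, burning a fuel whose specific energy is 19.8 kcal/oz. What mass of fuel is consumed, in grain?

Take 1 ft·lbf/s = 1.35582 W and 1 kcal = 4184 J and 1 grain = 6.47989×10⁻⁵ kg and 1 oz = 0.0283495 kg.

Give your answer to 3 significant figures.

3.10×10⁴ grain

1210 ft·lbf/s → 1640.54 W
0.0414 day → 3576.96 s
E = P × t = 1640.54 × 3576.96 = 5.86815×10⁶ J
19.8 kcal/oz → 2.92221×10⁶ J/kg
m = E / e_s = 5.86815×10⁶ / 2.92221×10⁶ = 2.00812 kg
In grain: 2.00812 / 6.47989×10⁻⁵ = 30990 grain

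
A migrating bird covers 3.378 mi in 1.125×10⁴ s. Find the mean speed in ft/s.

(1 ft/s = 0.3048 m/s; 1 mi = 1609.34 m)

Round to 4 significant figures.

1.585 ft/s

3.378 mi × 1609.34 → 5436.35 m
v = d / t = 5436.35 m / 11250 s = 0.483231 m/s
0.483231 m/s ÷ (0.3048 m/s/ft/s) = 1.5854 ft/s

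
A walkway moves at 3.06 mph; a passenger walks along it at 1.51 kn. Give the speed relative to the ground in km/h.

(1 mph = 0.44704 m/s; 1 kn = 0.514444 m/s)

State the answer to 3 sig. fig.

7.72 km/h

3.06 mph × 0.44704 = 1.36794 m/s
1.51 kn × 0.514444 = 0.77681 m/s
Sum: 1.36794 + 0.77681 = 2.14475 m/s
In km/h: 2.14475 / (1/3.6) = 7.7211 km/h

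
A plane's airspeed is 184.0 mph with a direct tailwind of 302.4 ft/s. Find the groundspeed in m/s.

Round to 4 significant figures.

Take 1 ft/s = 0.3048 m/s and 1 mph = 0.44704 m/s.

184.0 mph × 0.44704 = 82.2554 m/s
302.4 ft/s × 0.3048 = 92.1715 m/s
Sum: 82.2554 + 92.1715 = 174.427 m/s

174.4 m/s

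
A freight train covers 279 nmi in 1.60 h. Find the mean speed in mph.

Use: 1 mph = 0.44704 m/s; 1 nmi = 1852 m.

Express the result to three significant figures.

279 nmi × 1852 → 516708 m
1.60 h × 3600 → 5760 s
v = d / t = 516708 m / 5760 s = 89.7062 m/s
89.7062 m/s ÷ (0.44704 m/s/mph) = 200.667 mph

201 mph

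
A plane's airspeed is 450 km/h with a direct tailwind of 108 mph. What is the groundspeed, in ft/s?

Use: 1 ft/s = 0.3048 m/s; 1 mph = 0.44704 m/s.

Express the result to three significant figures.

450 km/h × (1/3.6) = 125 m/s
108 mph × 0.44704 = 48.2803 m/s
Combined: 125 + 48.2803 = 173.28 m/s
In ft/s: 173.28 / 0.3048 = 568.504 ft/s

569 ft/s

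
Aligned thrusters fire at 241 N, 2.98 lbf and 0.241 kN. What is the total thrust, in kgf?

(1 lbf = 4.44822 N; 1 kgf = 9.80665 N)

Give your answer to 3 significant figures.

241 N (already N)
2.98 lbf × 4.44822 → 13.2557 N
0.241 kN × 1000 → 241 N
Sum: 241 + 13.2557 + 241 = 495.256 N
In kgf: 495.256 / 9.80665 = 50.5021 kgf

50.5 kgf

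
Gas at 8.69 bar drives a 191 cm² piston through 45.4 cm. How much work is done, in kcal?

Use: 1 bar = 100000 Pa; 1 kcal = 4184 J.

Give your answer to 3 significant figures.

8.69 bar → 869000 Pa
191 cm² → 0.0191 m²
F = P × A = 869000 × 0.0191 = 16597.9 N
45.4 cm → 0.454 m
W = F × d = 16597.9 × 0.454 = 7535.45 J
In kcal: 7535.45 / 4184 = 1.80102 kcal

1.80 kcal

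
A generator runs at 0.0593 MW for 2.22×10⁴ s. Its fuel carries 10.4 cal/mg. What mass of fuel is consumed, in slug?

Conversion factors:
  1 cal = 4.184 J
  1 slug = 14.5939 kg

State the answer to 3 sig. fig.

2.07 slug

0.0593 MW → 59300 W
E = P × t = 59300 × 22200 = 1.31646×10⁹ J
10.4 cal/mg → 4.35136×10⁷ J/kg
m = E / e_s = 1.31646×10⁹ / 4.35136×10⁷ = 30.254 kg
In slug: 30.254 / 14.5939 = 2.07306 slug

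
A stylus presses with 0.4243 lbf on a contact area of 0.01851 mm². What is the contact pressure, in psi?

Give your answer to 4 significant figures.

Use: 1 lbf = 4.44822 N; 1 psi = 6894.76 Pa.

0.4243 lbf × 4.44822 = 1.88738 N
0.01851 mm² × 10⁻⁶ = 1.851×10⁻⁸ m²
P = F / A = 1.88738 N / 1.851×10⁻⁸ m² = 1.01965×10⁸ Pa
1.01965×10⁸ Pa ÷ (6894.76 Pa/psi) = 14788.8 psi

1.479×10⁴ psi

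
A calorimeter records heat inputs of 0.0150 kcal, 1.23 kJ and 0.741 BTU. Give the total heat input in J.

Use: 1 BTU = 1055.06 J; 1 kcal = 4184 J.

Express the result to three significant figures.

0.0150 kcal × 4184 → 62.76 J
1.23 kJ × 1000 → 1230 J
0.741 BTU × 1055.06 → 781.799 J
Combined: 62.76 + 1230 + 781.799 = 2074.56 J

2070 J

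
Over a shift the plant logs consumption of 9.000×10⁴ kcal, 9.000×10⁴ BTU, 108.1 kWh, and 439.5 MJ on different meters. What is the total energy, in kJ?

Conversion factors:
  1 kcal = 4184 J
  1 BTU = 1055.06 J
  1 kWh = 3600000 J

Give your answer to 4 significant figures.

1.300×10⁶ kJ

9.000×10⁴ kcal × 4184 = 3.7656×10⁸ J
9.000×10⁴ BTU × 1055.06 = 9.49554×10⁷ J
108.1 kWh × 3600000 = 3.8916×10⁸ J
439.5 MJ × 1000000 = 4.395×10⁸ J
Combined: 3.7656×10⁸ + 9.49554×10⁷ + 3.8916×10⁸ + 4.395×10⁸ = 1.30018×10⁹ J
In kJ: 1.30018×10⁹ / 1000 = 1.30018×10⁶ kJ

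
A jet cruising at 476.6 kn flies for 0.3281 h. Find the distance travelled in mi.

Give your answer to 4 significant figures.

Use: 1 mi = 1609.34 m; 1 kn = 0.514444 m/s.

180.0 mi

476.6 kn × 0.514444 = 245.184 m/s
0.3281 h × 3600 = 1181.16 s
d = v × t = 245.184 m/s × 1181.16 s = 289602 m
289602 m ÷ (1609.34 m/mi) = 179.951 mi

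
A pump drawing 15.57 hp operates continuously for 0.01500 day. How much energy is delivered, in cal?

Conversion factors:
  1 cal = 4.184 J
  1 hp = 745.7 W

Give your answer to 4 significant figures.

3.596×10⁶ cal

15.57 hp × 745.7 → 11610.5 W
0.01500 day × 86400 → 1296 s
E = P × t = 11610.5 W × 1296 s = 1.50472×10⁷ J
1.50472×10⁷ J ÷ (4.184 J/cal) = 3.59637×10⁶ cal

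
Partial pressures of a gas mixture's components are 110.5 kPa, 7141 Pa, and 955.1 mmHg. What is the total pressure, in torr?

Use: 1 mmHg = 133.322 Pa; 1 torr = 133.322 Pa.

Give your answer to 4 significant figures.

110.5 kPa × 1000 → 110500 Pa
7141 Pa (already Pa)
955.1 mmHg × 133.322 → 127336 Pa
Total: 110500 + 7141 + 127336 = 244977 Pa
In torr: 244977 / 133.322 = 1837.48 torr

1837 torr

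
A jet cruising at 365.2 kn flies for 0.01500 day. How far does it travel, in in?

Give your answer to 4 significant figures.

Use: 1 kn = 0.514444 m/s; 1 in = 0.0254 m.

365.2 kn × 0.514444 = 187.875 m/s
0.01500 day × 86400 = 1296 s
d = v × t = 187.875 m/s × 1296 s = 243486 m
243486 m ÷ (0.0254 m/in) = 9.58606×10⁶ in

9.586×10⁶ in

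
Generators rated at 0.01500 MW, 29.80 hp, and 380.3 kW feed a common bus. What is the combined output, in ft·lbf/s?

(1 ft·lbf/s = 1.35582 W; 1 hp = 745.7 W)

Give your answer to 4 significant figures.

3.079×10⁵ ft·lbf/s

0.01500 MW × 1000000 → 15000 W
29.80 hp × 745.7 → 22221.9 W
380.3 kW × 1000 → 380300 W
Total: 15000 + 22221.9 + 380300 = 417522 W
In ft·lbf/s: 417522 / 1.35582 = 307948 ft·lbf/s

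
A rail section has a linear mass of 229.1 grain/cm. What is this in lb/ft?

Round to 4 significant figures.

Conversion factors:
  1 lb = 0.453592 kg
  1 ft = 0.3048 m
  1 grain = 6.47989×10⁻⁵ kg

229.1 grain/cm × 6.47989×10⁻⁵ kg/grain ÷ 0.01 m/cm = 1.48454 kg/m
1.48454 kg/m ÷ 0.453592 kg/lb × 0.3048 m/ft = 0.997566 lb/ft

0.9976 lb/ft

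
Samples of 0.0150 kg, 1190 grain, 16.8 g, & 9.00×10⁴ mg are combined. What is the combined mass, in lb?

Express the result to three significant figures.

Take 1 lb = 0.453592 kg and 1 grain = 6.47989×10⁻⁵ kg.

0.439 lb

0.0150 kg (already kg)
1190 grain × 6.47989×10⁻⁵ = 0.0771107 kg
16.8 g × 0.001 = 0.0168 kg
9.00×10⁴ mg × 10⁻⁶ = 0.09 kg
Combined: 0.015 + 0.0771107 + 0.0168 + 0.09 = 0.198911 kg
In lb: 0.198911 / 0.453592 = 0.438524 lb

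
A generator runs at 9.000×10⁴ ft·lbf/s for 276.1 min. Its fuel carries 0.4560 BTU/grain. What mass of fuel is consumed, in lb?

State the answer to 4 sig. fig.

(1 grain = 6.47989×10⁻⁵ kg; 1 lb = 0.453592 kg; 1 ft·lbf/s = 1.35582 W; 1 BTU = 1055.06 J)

600.2 lb

9.000×10⁴ ft·lbf/s → 122024 W
276.1 min → 16566 s
E = P × t = 122024 × 16566 = 2.02145×10⁹ J
0.4560 BTU/grain → 7.42462×10⁶ J/kg
m = E / e_s = 2.02145×10⁹ / 7.42462×10⁶ = 272.263 kg
In lb: 272.263 / 0.453592 = 600.238 lb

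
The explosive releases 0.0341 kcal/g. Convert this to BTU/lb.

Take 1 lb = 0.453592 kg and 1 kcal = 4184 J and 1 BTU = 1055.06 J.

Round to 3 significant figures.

0.0341 kcal/g × 4184 J/kcal ÷ 0.001 kg/g = 142674 J/kg
142674 J/kg ÷ 1055.06 J/BTU × 0.453592 kg/lb = 61.3385 BTU/lb

61.3 BTU/lb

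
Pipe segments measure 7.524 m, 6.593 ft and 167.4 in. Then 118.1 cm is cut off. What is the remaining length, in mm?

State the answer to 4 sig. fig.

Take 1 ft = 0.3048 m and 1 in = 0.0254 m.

1.260×10⁴ mm

7.524 m (already m)
6.593 ft × 0.3048 = 2.00955 m
167.4 in × 0.0254 = 4.25196 m
118.1 cm × 0.01 = 1.181 m
Result: 7.524 + 2.00955 + 4.25196 − 1.181 = 12.6045 m
In mm: 12.6045 / 0.001 = 12604.5 mm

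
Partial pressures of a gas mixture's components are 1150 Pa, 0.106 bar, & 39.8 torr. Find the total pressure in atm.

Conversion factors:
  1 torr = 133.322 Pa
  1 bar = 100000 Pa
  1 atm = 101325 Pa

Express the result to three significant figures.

1150 Pa (already Pa)
0.106 bar × 100000 = 10600 Pa
39.8 torr × 133.322 = 5306.22 Pa
Combined: 1150 + 10600 + 5306.22 = 17056.2 Pa
In atm: 17056.2 / 101325 = 0.168332 atm

0.168 atm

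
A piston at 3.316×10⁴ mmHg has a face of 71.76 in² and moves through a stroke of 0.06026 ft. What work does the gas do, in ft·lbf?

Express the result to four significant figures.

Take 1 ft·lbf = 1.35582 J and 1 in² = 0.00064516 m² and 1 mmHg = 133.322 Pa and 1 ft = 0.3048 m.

2773 ft·lbf

3.316×10⁴ mmHg → 4.42096×10⁶ Pa
71.76 in² → 0.0462967 m²
F = P × A = 4.42096×10⁶ × 0.0462967 = 204676 N
0.06026 ft → 0.0183672 m
W = F × d = 204676 × 0.0183672 = 3759.33 J
In ft·lbf: 3759.33 / 1.35582 = 2772.74 ft·lbf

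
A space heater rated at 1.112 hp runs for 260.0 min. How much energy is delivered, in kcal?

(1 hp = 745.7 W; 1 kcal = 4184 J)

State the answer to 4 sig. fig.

3092 kcal

1.112 hp × 745.7 → 829.218 W
260.0 min × 60 → 15600 s
E = P × t = 829.218 W × 15600 s = 1.29358×10⁷ J
1.29358×10⁷ J ÷ (4184 J/kcal) = 3091.73 kcal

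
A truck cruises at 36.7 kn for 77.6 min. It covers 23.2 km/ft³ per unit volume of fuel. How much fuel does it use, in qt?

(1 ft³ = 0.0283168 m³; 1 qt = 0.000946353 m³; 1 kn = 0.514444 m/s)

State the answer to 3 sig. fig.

36.7 kn → 18.8801 m/s
77.6 min → 4656 s
d = v × t = 18.8801 × 4656 = 87905.7 m
23.2 km/ft³ → 819302 m/m³
V = d / (distance per unit fuel) = 87905.7 / 819302 = 0.107293 m³
In qt: 0.107293 / 0.000946353 = 113.375 qt

113 qt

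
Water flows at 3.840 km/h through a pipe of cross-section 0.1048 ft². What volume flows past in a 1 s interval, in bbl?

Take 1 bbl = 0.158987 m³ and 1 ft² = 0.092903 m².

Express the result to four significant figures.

0.06532 bbl

3.840 km/h × (1/3.6) → 1.06667 m/s
0.1048 ft² × 0.092903 → 0.00973623 m²
V = v × A × t = 1.06667 m/s × 0.00973623 m² × 1 s = 0.0103853 m³
0.0103853 m³ ÷ (0.158987 m³/bbl) = 0.0653217 bbl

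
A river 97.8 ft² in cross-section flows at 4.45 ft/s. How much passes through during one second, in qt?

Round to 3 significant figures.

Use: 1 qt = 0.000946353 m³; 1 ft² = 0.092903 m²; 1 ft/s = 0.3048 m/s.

1.30×10⁴ qt

4.45 ft/s × 0.3048 = 1.35636 m/s
97.8 ft² × 0.092903 = 9.08591 m²
V = v × A × t = 1.35636 m/s × 9.08591 m² × 1 s = 12.3238 m³
12.3238 m³ ÷ (0.000946353 m³/qt) = 13022.4 qt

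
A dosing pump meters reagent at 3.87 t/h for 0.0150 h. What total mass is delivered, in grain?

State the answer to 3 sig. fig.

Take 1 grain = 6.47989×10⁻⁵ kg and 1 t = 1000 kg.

8.96×10⁵ grain

3.87 t/h → 1.075 kg/s
0.0150 h → 54 s
m = ṁ × t = 1.075 × 54 = 58.05 kg
In grain: 58.05 / 6.47989×10⁻⁵ = 895849 grain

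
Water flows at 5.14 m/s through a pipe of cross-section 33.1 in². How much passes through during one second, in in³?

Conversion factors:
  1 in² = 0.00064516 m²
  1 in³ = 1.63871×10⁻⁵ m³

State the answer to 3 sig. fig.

33.1 in² × 0.00064516 = 0.0213548 m²
V = v × A × t = 5.14 m/s × 0.0213548 m² × 1 s = 0.109764 m³
0.109764 m³ ÷ (1.63871×10⁻⁵ m³/in³) = 6698.2 in³

6700 in³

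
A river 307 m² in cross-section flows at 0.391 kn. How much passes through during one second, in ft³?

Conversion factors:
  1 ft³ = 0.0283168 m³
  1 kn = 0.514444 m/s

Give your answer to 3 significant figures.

0.391 kn × 0.514444 → 0.201148 m/s
V = v × A × t = 0.201148 m/s × 307 m² × 1 s = 61.7524 m³
61.7524 m³ ÷ (0.0283168 m³/ft³) = 2180.77 ft³

2180 ft³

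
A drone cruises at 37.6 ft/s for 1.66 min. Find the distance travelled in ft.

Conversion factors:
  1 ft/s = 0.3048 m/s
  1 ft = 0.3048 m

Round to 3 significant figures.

37.6 ft/s × 0.3048 → 11.4605 m/s
1.66 min × 60 → 99.6 s
d = v × t = 11.4605 m/s × 99.6 s = 1141.47 m
1141.47 m ÷ (0.3048 m/ft) = 3744.98 ft

3740 ft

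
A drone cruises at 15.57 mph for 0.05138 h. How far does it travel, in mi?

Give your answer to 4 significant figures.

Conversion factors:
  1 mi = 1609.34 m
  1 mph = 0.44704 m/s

0.8000 mi

15.57 mph × 0.44704 → 6.96041 m/s
0.05138 h × 3600 → 184.968 s
d = v × t = 6.96041 m/s × 184.968 s = 1287.45 m
1287.45 m ÷ (1609.34 m/mi) = 0.799986 mi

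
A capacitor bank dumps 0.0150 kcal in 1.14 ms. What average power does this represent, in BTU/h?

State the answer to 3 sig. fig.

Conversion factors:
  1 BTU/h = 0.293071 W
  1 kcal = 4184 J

1.88×10⁵ BTU/h

0.0150 kcal × 4184 = 62.76 J
1.14 ms × 0.001 = 0.00114 s
P = E / t = 62.76 J / 0.00114 s = 55052.6 W
55052.6 W ÷ (0.293071 W/BTU/h) = 187847 BTU/h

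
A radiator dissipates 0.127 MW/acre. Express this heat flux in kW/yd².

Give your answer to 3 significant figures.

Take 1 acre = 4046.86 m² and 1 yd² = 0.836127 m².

0.127 MW/acre × 1000000 W/MW ÷ 4046.86 m²/acre = 31.3824 W/m²
31.3824 W/m² ÷ 1000 W/kW × 0.836127 m²/yd² = 0.0262397 kW/yd²

0.0262 kW/yd²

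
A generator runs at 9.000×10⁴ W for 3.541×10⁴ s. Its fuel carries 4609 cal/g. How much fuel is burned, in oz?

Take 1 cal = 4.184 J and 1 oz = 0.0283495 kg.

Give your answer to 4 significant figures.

E = P × t = 90000 × 35410 = 3.1869×10⁹ J
4609 cal/g → 1.92841×10⁷ J/kg
m = E / e_s = 3.1869×10⁹ / 1.92841×10⁷ = 165.26 kg
In oz: 165.26 / 0.0283495 = 5829.38 oz

5829 oz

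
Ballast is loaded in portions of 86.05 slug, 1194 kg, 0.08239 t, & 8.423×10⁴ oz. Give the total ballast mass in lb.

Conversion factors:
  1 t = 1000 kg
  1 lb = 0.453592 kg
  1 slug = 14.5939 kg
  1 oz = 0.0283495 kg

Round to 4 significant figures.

86.05 slug × 14.5939 = 1255.81 kg
1194 kg (already kg)
0.08239 t × 1000 = 82.39 kg
8.423×10⁴ oz × 0.0283495 = 2387.88 kg
Sum: 1255.81 + 1194 + 82.39 + 2387.88 = 4920.08 kg
In lb: 4920.08 / 0.453592 = 10846.9 lb

1.085×10⁴ lb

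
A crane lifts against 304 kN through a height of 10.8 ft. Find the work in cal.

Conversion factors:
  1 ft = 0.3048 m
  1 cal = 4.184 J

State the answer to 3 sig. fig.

2.39×10⁵ cal

304 kN × 1000 = 304000 N
10.8 ft × 0.3048 = 3.29184 m
W = F × d = 304000 N × 3.29184 m = 1.00072×10⁶ J
1.00072×10⁶ J ÷ (4.184 J/cal) = 239178 cal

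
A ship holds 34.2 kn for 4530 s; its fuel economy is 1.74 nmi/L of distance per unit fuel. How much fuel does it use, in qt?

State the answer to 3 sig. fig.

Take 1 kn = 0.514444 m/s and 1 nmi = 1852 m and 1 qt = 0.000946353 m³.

26.1 qt

34.2 kn → 17.594 m/s
d = v × t = 17.594 × 4530 = 79700.8 m
1.74 nmi/L → 3.22248×10⁶ m/m³
V = d / (distance per unit fuel) = 79700.8 / 3.22248×10⁶ = 0.0247328 m³
In qt: 0.0247328 / 0.000946353 = 26.1349 qt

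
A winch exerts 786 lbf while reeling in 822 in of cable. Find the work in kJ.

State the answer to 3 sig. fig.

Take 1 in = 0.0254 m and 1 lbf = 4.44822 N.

73.0 kJ

786 lbf × 4.44822 → 3496.3 N
822 in × 0.0254 → 20.8788 m
W = F × d = 3496.3 N × 20.8788 m = 72998.5 J
72998.5 J ÷ (1000 J/kJ) = 72.9985 kJ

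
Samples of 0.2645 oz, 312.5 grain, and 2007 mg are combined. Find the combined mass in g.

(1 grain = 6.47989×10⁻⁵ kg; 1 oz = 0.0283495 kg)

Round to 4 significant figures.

29.76 g

0.2645 oz × 0.0283495 = 0.00749844 kg
312.5 grain × 6.47989×10⁻⁵ = 0.0202497 kg
2007 mg × 10⁻⁶ = 0.002007 kg
Sum: 0.00749844 + 0.0202497 + 0.002007 = 0.0297551 kg
In g: 0.0297551 / 0.001 = 29.7551 g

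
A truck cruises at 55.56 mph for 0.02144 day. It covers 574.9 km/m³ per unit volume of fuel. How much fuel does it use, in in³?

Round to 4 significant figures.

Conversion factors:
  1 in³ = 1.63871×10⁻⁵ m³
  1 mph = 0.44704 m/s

4884 in³

55.56 mph → 24.8375 m/s
0.02144 day → 1852.42 s
d = v × t = 24.8375 × 1852.42 = 46009.5 m
574.9 km/m³ → 574900 m/m³
V = d / (distance per unit fuel) = 46009.5 / 574900 = 0.0800304 m³
In in³: 0.0800304 / 1.63871×10⁻⁵ = 4883.74 in³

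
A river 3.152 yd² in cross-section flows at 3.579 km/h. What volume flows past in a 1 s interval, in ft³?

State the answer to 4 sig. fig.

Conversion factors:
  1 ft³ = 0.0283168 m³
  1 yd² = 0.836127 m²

92.53 ft³

3.579 km/h × (1/3.6) → 0.994167 m/s
3.152 yd² × 0.836127 → 2.63547 m²
V = v × A × t = 0.994167 m/s × 2.63547 m² × 1 s = 2.6201 m³
2.6201 m³ ÷ (0.0283168 m³/ft³) = 92.5281 ft³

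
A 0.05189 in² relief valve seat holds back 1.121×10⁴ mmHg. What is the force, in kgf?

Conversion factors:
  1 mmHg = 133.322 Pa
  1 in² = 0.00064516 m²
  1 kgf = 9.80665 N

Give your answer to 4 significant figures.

5.102 kgf

1.121×10⁴ mmHg × 133.322 = 1.49454×10⁶ Pa
0.05189 in² × 0.00064516 = 3.34774×10⁻⁵ m²
F = P × A = 1.49454×10⁶ Pa × 3.34774×10⁻⁵ m² = 50.0333 N
50.0333 N ÷ (9.80665 N/kgf) = 5.10198 kgf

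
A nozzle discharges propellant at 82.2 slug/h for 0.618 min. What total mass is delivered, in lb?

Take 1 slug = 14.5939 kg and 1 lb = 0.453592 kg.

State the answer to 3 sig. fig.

27.2 lb

82.2 slug/h → 0.333227 kg/s
0.618 min → 37.08 s
m = ṁ × t = 0.333227 × 37.08 = 12.3561 kg
In lb: 12.3561 / 0.453592 = 27.2406 lb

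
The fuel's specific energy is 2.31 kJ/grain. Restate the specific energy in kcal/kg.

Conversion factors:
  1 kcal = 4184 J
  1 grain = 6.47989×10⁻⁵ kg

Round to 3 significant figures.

2.31 kJ/grain × 1000 J/kJ ÷ 6.47989×10⁻⁵ kg/grain = 3.56488×10⁷ J/kg
3.56488×10⁷ J/kg ÷ 4184 J/kcal = 8520.27 kcal/kg

8520 kcal/kg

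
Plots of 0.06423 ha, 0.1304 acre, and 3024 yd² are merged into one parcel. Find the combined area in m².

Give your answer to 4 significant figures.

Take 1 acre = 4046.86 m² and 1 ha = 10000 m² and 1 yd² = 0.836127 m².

3698 m²

0.06423 ha × 10000 = 642.3 m²
0.1304 acre × 4046.86 = 527.711 m²
3024 yd² × 0.836127 = 2528.45 m²
Sum: 642.3 + 527.711 + 2528.45 = 3698.46 m²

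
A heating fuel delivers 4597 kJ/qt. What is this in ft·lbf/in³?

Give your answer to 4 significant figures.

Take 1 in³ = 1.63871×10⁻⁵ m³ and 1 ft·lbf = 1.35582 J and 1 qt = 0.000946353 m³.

4597 kJ/qt × 1000 J/kJ ÷ 0.000946353 m³/qt = 4.8576×10⁹ J/m³
4.8576×10⁹ J/m³ ÷ 1.35582 J/ft·lbf × 1.63871×10⁻⁵ m³/in³ = 58711.3 ft·lbf/in³

5.871×10⁴ ft·lbf/in³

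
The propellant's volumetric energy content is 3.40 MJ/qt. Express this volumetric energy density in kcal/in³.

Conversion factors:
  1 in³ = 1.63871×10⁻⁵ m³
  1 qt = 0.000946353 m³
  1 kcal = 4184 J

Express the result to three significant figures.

14.1 kcal/in³

3.40 MJ/qt × 1000000 J/MJ ÷ 0.000946353 m³/qt = 3.59274×10⁹ J/m³
3.59274×10⁹ J/m³ ÷ 4184 J/kcal × 1.63871×10⁻⁵ m³/in³ = 14.0714 kcal/in³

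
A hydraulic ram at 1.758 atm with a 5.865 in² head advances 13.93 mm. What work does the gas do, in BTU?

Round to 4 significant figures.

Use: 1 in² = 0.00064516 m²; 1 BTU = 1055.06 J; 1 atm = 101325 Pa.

0.008899 BTU

1.758 atm → 178129 Pa
5.865 in² → 0.00378386 m²
F = P × A = 178129 × 0.00378386 = 674.015 N
13.93 mm → 0.01393 m
W = F × d = 674.015 × 0.01393 = 9.38903 J
In BTU: 9.38903 / 1055.06 = 0.00889905 BTU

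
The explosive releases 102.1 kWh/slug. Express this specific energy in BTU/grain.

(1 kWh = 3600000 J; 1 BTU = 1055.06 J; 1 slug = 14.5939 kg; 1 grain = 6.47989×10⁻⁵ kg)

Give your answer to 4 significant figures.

1.547 BTU/grain

102.1 kWh/slug × 3600000 J/kWh ÷ 14.5939 kg/slug = 2.51859×10⁷ J/kg
2.51859×10⁷ J/kg ÷ 1055.06 J/BTU × 6.47989×10⁻⁵ kg/grain = 1.54685 BTU/grain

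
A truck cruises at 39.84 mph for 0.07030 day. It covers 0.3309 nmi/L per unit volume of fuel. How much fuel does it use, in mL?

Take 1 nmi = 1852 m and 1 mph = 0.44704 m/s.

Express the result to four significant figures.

1.765×10⁵ mL

39.84 mph → 17.8101 m/s
0.07030 day → 6073.92 s
d = v × t = 17.8101 × 6073.92 = 108177 m
0.3309 nmi/L → 612827 m/m³
V = d / (distance per unit fuel) = 108177 / 612827 = 0.176521 m³
In mL: 0.176521 / 10⁻⁶ = 176521 mL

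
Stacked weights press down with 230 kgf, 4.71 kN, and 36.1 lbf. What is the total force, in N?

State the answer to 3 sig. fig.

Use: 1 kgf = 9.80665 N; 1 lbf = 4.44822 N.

230 kgf × 9.80665 = 2255.53 N
4.71 kN × 1000 = 4710 N
36.1 lbf × 4.44822 = 160.581 N
Combined: 2255.53 + 4710 + 160.581 = 7126.11 N

7130 N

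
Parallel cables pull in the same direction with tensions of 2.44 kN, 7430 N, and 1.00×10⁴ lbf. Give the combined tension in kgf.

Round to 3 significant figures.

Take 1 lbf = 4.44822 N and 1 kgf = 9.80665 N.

5540 kgf

2.44 kN × 1000 = 2440 N
7430 N (already N)
1.00×10⁴ lbf × 4.44822 = 44482.2 N
Sum: 2440 + 7430 + 44482.2 = 54352.2 N
In kgf: 54352.2 / 9.80665 = 5542.38 kgf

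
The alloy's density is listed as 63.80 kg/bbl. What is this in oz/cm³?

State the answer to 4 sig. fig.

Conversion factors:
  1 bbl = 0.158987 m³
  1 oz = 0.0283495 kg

63.80 kg/bbl ÷ 0.158987 m³/bbl = 401.291 kg/m³
401.291 kg/m³ ÷ 0.0283495 kg/oz × 10⁻⁶ m³/cm³ = 0.0141551 oz/cm³

0.01416 oz/cm³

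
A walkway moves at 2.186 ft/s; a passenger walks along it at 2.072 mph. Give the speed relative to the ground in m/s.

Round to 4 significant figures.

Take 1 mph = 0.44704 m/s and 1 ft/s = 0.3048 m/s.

1.593 m/s

2.186 ft/s × 0.3048 = 0.666293 m/s
2.072 mph × 0.44704 = 0.926267 m/s
Combined: 0.666293 + 0.926267 = 1.59256 m/s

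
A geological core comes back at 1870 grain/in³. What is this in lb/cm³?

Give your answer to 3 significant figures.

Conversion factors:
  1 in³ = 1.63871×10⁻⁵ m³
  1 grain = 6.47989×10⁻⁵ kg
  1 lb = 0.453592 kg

1870 grain/in³ × 6.47989×10⁻⁵ kg/grain ÷ 1.63871×10⁻⁵ m³/in³ = 7394.47 kg/m³
7394.47 kg/m³ ÷ 0.453592 kg/lb × 10⁻⁶ m³/cm³ = 0.016302 lb/cm³

0.0163 lb/cm³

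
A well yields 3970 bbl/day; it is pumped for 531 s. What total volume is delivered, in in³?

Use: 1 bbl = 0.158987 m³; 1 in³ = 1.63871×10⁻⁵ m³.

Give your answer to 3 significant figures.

2.37×10⁵ in³

3970 bbl/day → 0.00730531 m³/s
V = Q × t = 0.00730531 × 531 = 3.87912 m³
In in³: 3.87912 / 1.63871×10⁻⁵ = 236718 in³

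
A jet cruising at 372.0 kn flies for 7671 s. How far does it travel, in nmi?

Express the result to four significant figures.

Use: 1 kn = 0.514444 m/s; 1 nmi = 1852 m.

792.7 nmi

372.0 kn × 0.514444 → 191.373 m/s
d = v × t = 191.373 m/s × 7671 s = 1.46802×10⁶ m
1.46802×10⁶ m ÷ (1852 m/nmi) = 792.667 nmi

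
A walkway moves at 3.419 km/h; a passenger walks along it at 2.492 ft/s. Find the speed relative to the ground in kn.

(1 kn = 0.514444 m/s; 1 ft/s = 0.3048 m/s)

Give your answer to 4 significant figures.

3.419 km/h × (1/3.6) = 0.949722 m/s
2.492 ft/s × 0.3048 = 0.759562 m/s
Combined: 0.949722 + 0.759562 = 1.70928 m/s
In kn: 1.70928 / 0.514444 = 3.32258 kn

3.323 kn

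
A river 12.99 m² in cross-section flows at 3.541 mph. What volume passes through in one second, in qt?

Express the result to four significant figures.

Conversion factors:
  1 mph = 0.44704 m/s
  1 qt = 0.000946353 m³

3.541 mph × 0.44704 → 1.58297 m/s
V = v × A × t = 1.58297 m/s × 12.99 m² × 1 s = 20.5628 m³
20.5628 m³ ÷ (0.000946353 m³/qt) = 21728.5 qt

2.173×10⁴ qt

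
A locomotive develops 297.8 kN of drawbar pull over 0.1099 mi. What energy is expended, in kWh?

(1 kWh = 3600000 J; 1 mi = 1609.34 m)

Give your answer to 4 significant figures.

297.8 kN × 1000 → 297800 N
0.1099 mi × 1609.34 → 176.866 m
W = F × d = 297800 N × 176.866 m = 5.26707×10⁷ J
5.26707×10⁷ J ÷ (3600000 J/kWh) = 14.6308 kWh

14.63 kWh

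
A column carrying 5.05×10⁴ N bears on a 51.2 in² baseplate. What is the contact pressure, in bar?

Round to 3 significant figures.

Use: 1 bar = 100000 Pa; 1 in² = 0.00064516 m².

51.2 in² × 0.00064516 = 0.0330322 m²
P = F / A = 50500 N / 0.0330322 m² = 1.52881×10⁶ Pa
1.52881×10⁶ Pa ÷ (100000 Pa/bar) = 15.2881 bar

15.3 bar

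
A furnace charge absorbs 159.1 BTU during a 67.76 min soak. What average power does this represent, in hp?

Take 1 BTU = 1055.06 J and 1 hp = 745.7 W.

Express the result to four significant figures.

0.05537 hp

159.1 BTU × 1055.06 = 167860 J
67.76 min × 60 = 4065.6 s
P = E / t = 167860 J / 4065.6 s = 41.2879 W
41.2879 W ÷ (745.7 W/hp) = 0.055368 hp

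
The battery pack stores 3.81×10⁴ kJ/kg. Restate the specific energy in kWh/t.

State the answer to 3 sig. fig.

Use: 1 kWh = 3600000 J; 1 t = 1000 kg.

1.06×10⁴ kWh/t

3.81×10⁴ kJ/kg × 1000 J/kJ = 3.81×10⁷ J/kg
3.81×10⁷ J/kg ÷ 3600000 J/kWh × 1000 kg/t = 10583.3 kWh/t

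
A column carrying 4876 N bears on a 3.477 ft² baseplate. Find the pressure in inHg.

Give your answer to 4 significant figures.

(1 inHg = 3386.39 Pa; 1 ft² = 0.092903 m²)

3.477 ft² × 0.092903 = 0.323024 m²
P = F / A = 4876 N / 0.323024 m² = 15094.9 Pa
15094.9 Pa ÷ (3386.39 Pa/inHg) = 4.45752 inHg

4.458 inHg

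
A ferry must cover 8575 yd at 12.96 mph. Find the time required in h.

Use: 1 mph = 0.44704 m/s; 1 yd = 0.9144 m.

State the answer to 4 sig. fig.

0.3759 h

8575 yd × 0.9144 = 7840.98 m
12.96 mph × 0.44704 = 5.79364 m/s
t = d / v = 7840.98 m / 5.79364 m/s = 1353.38 s
1353.38 s ÷ (3600 s/h) = 0.375939 h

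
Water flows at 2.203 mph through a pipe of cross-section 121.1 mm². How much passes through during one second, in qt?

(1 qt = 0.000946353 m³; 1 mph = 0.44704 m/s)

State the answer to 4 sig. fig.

2.203 mph × 0.44704 = 0.984829 m/s
121.1 mm² × 10⁻⁶ = 1.211×10⁻⁴ m²
V = v × A × t = 0.984829 m/s × 1.211×10⁻⁴ m² × 1 s = 1.19263×10⁻⁴ m³
1.19263×10⁻⁴ m³ ÷ (0.000946353 m³/qt) = 0.126024 qt

0.1260 qt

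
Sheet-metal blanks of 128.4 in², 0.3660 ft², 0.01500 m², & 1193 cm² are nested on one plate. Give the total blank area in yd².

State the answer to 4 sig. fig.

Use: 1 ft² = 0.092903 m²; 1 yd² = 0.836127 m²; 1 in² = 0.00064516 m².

0.3004 yd²

128.4 in² × 0.00064516 → 0.0828385 m²
0.3660 ft² × 0.092903 → 0.0340025 m²
0.01500 m² (already m²)
1193 cm² × 0.0001 → 0.1193 m²
Total: 0.0828385 + 0.0340025 + 0.015 + 0.1193 = 0.251141 m²
In yd²: 0.251141 / 0.836127 = 0.300362 yd²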